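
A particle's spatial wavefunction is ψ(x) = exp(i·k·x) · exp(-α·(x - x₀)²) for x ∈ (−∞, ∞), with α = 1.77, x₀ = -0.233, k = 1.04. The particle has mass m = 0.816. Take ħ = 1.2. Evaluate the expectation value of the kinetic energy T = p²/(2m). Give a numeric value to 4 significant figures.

2.516

T = −(ħ²/2m) d²/dx², so ⟨T⟩ = −(ħ²/2m) ∫ ψ*·ψ'' dx / ∫|ψ|² dx; with m = 0.816.
Gaussian moments (u = x − x₀): ∫u^(2j)·e^(−2αu²) du = (2j−1)!!/(4α)^j · √(π/(2α)), odd powers integrate to 0; here √(π/(2α)) = 0.94205. Derivatives: ψ′ = (ik − 2αu)·ψ, ψ″ = ((ik − 2αu)² − 2α)·ψ; the odd-in-u pieces drop out.
State is unnormalized: ∫|ψ|² dx = 0.94205, and ∫ψ*·(−ħ²/2m · ψ'') dx = 2.3703, so ⟨T⟩ = 2.3703 / 0.94205.
⟨T⟩ = 2.5161.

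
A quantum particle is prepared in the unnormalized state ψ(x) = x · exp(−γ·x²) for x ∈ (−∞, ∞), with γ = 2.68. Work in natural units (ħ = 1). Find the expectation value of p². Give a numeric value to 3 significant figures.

8.04

p² ψ = −ħ² d²ψ/dx²; ⟨p²⟩ = −ħ² ∫ ψ*·ψ'' dx / ∫|ψ|² dx.
Expand each integrand as polynomial × e^(−2γx²) and use ∫x^(2j)·e^(−2γx²) dx = (2j−1)!!/(4γ)^j · √(π/(2γ)), odd powers → 0; here √(π/(2γ)) = 0.76558. Differentiate with the product rule, d/dx e^(−γx²) = −2γx·e^(−γx²).
State is unnormalized: ∫|ψ|² dx = 0.071416, and ∫ψ*·(−ħ² ψ'') dx = 0.57419, so ⟨p²⟩ = 0.57419 / 0.071416.
⟨p²⟩ = 8.0400.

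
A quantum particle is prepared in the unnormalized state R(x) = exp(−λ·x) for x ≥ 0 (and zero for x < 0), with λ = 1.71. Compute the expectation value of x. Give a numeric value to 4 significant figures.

⟨x⟩ = ∫ x·|R|² dx / ∫|R|² dx (integrals over the domain).
Every integrand reduces to terms xʲ·e^(−2λx) on [0, ∞); use ∫₀^∞ xʲ·e^(−2λx) dx = j!/(2λ)^(j+1).
State is unnormalized: ∫|R|² dx = 0.29240, and ∫R*·x·R dx = 0.085496, so ⟨x⟩ = 0.085496 / 0.29240.
⟨x⟩ = 0.29240.

0.2924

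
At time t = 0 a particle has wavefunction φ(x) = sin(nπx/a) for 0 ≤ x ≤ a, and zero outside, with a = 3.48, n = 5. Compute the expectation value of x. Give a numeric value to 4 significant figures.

1.740

⟨x⟩ = ∫ x·|φ|² dx / ∫|φ|² dx (integrals over the domain).
With sin²θ = (1 − cos2θ)/2 on 0 ≤ x ≤ a: ∫sin²(nπx/a) dx = a/2, ∫x·sin²(nπx/a) dx = a²/4, ∫x²·sin²(nπx/a) dx = a³·(1/6 − 1/(4n²π²)); higher powers xᵏ the same way, integrating xᵏ·cos(2nπx/a) by parts.
State is unnormalized: ∫|φ|² dx = 1.7400, and ∫φ*·x·φ dx = 3.0276, so ⟨x⟩ = 3.0276 / 1.7400.
⟨x⟩ = 1.7400.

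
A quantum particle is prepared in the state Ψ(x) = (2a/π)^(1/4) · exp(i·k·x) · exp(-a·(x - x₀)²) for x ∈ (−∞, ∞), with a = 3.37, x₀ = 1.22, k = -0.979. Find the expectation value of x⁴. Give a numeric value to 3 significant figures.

⟨x⁴⟩ = ∫ x⁴·|Ψ|² dx (integrals over the domain).
Gaussian moments (u = x − x₀): ∫u^(2j)·e^(−2au²) du = (2j−1)!!/(4a)^j · √(π/(2a)), odd powers integrate to 0; here √(π/(2a)) = 0.68272.
⟨x⁴⟩ = 2.8943.

2.89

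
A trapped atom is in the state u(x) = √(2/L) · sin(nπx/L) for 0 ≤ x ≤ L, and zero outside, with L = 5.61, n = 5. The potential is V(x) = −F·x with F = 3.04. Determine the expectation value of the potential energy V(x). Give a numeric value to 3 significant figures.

-8.53

⟨V⟩ = ∫ V(x)·|u|² dx.
With sin²θ = (1 − cos2θ)/2 on 0 ≤ x ≤ L: ∫sin²(nπx/L) dx = L/2, ∫x·sin²(nπx/L) dx = L²/4, ∫x²·sin²(nπx/L) dx = L³·(1/6 − 1/(4n²π²)); higher powers xᵏ the same way, integrating xᵏ·cos(2nπx/L) by parts.
⟨V⟩ = -8.5272.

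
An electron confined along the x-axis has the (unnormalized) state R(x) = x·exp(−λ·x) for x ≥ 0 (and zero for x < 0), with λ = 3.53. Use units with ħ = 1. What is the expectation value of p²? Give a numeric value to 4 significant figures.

12.46

p² R = −ħ² d²R/dx²; ⟨p²⟩ = −ħ² ∫ R*·R'' dx / ∫|R|² dx.
Differentiate x·exp(−λ·x) with the product rule; every integrand then reduces to terms xʲ·e^(−2λx) on [0, ∞), with ∫₀^∞ xʲ·e^(−2λx) dx = j!/(2λ)^(j+1).
State is unnormalized: ∫|R|² dx = 0.0056835, and ∫R*·(−ħ² R'') dx = 0.070822, so ⟨p²⟩ = 0.070822 / 0.0056835.
⟨p²⟩ = 12.461.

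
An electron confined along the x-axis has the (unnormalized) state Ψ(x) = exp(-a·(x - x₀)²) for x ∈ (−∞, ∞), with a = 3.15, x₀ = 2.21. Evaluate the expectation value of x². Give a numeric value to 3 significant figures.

⟨x²⟩ = ∫ x²·|Ψ|² dx / ∫|Ψ|² dx (integrals over the domain).
Gaussian moments (u = x − x₀): ∫u^(2j)·e^(−2au²) du = (2j−1)!!/(4a)^j · √(π/(2a)), odd powers integrate to 0; here √(π/(2a)) = 0.70616.
State is unnormalized: ∫|Ψ|² dx = 0.70616, and ∫Ψ*·x²·Ψ dx = 3.5050, so ⟨x²⟩ = 3.5050 / 0.70616.
⟨x²⟩ = 4.9635.

4.96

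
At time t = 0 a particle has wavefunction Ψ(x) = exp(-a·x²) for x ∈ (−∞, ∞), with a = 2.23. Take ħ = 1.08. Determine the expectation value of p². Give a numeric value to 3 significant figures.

2.60

p² Ψ = −ħ² d²Ψ/dx²; ⟨p²⟩ = −ħ² ∫ Ψ*·Ψ'' dx / ∫|Ψ|² dx.
Gaussian moments: ∫x^(2j)·e^(−2ax²) dx = (2j−1)!!/(4a)^j · √(π/(2a)), odd powers integrate to 0; here √(π/(2a)) = 0.83928. Derivatives: d/dx e^(−ax²) = −2ax·e^(−ax²), d²/dx² e^(−ax²) = (4a²x² − 2a)·e^(−ax²).
State is unnormalized: ∫|Ψ|² dx = 0.83928, and ∫Ψ*·(−ħ² Ψ'') dx = 2.1830, so ⟨p²⟩ = 2.1830 / 0.83928.
⟨p²⟩ = 2.6011.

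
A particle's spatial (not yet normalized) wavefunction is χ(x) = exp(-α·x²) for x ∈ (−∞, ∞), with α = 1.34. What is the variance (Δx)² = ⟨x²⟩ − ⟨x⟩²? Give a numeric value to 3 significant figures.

0.187

Compute ⟨x⟩ and ⟨x²⟩ separately, then (Δx)² = ⟨x²⟩ − ⟨x⟩².
Gaussian moments: ∫x^(2j)·e^(−2αx²) dx = (2j−1)!!/(4α)^j · √(π/(2α)), odd powers integrate to 0; here √(π/(2α)) = 1.0827.
Normalization: ∫|χ|² dx = 1.0827.
⟨x⟩ = 0.0000 and ⟨x²⟩ = 0.18657.
(Δx)² = 0.18657 − (0.0000)² = 0.18657.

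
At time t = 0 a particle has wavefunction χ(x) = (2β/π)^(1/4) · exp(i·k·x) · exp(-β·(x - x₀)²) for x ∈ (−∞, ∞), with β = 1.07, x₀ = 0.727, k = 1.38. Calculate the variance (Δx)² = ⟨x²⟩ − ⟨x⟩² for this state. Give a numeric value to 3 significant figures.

Compute ⟨x⟩ and ⟨x²⟩ separately, then (Δx)² = ⟨x²⟩ − ⟨x⟩².
Gaussian moments (u = x − x₀): ∫u^(2j)·e^(−2βu²) du = (2j−1)!!/(4β)^j · √(π/(2β)), odd powers integrate to 0; here √(π/(2β)) = 1.2116.
⟨x⟩ = 0.72700 and ⟨x²⟩ = 0.76217.
(Δx)² = 0.76217 − (0.72700)² = 0.23364.

0.234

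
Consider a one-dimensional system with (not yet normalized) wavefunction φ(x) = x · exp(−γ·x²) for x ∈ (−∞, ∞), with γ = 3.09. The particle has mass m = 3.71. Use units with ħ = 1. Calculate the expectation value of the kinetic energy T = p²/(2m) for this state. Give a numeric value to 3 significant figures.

T = −(ħ²/2m) d²/dx², so ⟨T⟩ = −(ħ²/2m) ∫ φ*·φ'' dx / ∫|φ|² dx; with m = 3.71.
Expand each integrand as polynomial × e^(−2γx²) and use ∫x^(2j)·e^(−2γx²) dx = (2j−1)!!/(4γ)^j · √(π/(2γ)), odd powers → 0; here √(π/(2γ)) = 0.71299. Differentiate with the product rule, d/dx e^(−γx²) = −2γx·e^(−γx²).
State is unnormalized: ∫|φ|² dx = 0.057685, and ∫φ*·(−ħ²/2m · φ'') dx = 0.072067, so ⟨T⟩ = 0.072067 / 0.057685.
⟨T⟩ = 1.2493.

1.25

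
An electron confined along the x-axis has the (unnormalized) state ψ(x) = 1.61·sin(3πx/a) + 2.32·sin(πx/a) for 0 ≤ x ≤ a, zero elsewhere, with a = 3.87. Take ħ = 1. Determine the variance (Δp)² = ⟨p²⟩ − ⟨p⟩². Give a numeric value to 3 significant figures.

Compute ⟨p⟩ and ⟨p²⟩ separately; (Δp)² = ⟨p²⟩ − ⟨p⟩².
d²/dx² sin(jπx/a) = −(jπ/a)²·sin(jπx/a); on 0 ≤ x ≤ a, ∫sin²(jπx/a) dx = a/2 and ∫sin(jπx/a)·sin(lπx/a) dx = 0 for j ≠ l, so only diagonal terms survive in ∫|ψ|² and ∫ψ·ψ″; ∫ψ·ψ′ dx = [ψ²/2] between the walls = 0.
Normalization: ∫|ψ|² dx = 15.431.
⟨p⟩ = 0.0000 and ⟨p²⟩ = 2.3726.
(Δp)² = 2.3726 − (0.0000)² = 2.3726.

2.37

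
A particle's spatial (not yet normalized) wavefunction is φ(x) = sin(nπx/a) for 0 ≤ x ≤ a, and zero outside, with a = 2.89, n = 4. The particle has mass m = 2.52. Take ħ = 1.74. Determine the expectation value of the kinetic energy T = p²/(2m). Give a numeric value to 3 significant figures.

T = −(ħ²/2m) d²/dx², so ⟨T⟩ = −(ħ²/2m) ∫ φ*·φ'' dx / ∫|φ|² dx; with m = 2.52.
d/dx sin(nπx/a) = (nπ/a)·cos(nπx/a) and d²/dx² sin(nπx/a) = −(nπ/a)²·sin(nπx/a); on 0 ≤ x ≤ a, ∫sin²(nπx/a) dx = a/2 and ∫sin(nπx/a)·cos(nπx/a) dx = 0.
State is unnormalized: ∫|φ|² dx = 1.4450, and ∫φ*·(−ħ²/2m · φ'') dx = 16.412, so ⟨T⟩ = 16.412 / 1.4450.
⟨T⟩ = 11.358.

11.4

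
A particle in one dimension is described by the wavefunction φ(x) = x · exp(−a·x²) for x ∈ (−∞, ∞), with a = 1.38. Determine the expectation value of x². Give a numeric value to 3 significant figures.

⟨x²⟩ = ∫ x²·|φ|² dx / ∫|φ|² dx (integrals over the domain).
Expand each integrand as polynomial × e^(−2ax²) and use ∫x^(2j)·e^(−2ax²) dx = (2j−1)!!/(4a)^j · √(π/(2a)), odd powers → 0; here √(π/(2a)) = 1.0669.
State is unnormalized: ∫|φ|² dx = 0.19328, and ∫φ*·x²·φ dx = 0.10504, so ⟨x²⟩ = 0.10504 / 0.19328.
⟨x²⟩ = 0.54348.

0.543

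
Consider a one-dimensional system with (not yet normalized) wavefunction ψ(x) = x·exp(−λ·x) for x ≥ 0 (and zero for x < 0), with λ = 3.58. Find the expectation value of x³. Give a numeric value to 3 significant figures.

⟨x³⟩ = ∫ x³·|ψ|² dx / ∫|ψ|² dx (integrals over the domain).
Every integrand reduces to terms xʲ·e^(−2λx) on [0, ∞); use ∫₀^∞ xʲ·e^(−2λx) dx = j!/(2λ)^(j+1).
State is unnormalized: ∫|ψ|² dx = 0.0054487, and ∫ψ*·x³·ψ dx = 0.00089064, so ⟨x³⟩ = 0.00089064 / 0.0054487.
⟨x³⟩ = 0.16346.

0.163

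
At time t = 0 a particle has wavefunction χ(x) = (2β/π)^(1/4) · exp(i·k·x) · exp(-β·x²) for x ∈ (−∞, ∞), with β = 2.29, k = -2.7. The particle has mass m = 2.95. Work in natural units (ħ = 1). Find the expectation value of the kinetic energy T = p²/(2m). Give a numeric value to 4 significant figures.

1.624

T = −(ħ²/2m) d²/dx², so ⟨T⟩ = −(ħ²/2m) ∫ χ*·χ'' dx; with m = 2.95.
Gaussian moments: ∫x^(2j)·e^(−2βx²) dx = (2j−1)!!/(4β)^j · √(π/(2β)), odd powers integrate to 0; here √(π/(2β)) = 0.82821. Derivatives: χ′ = (ik − 2βx)·χ, χ″ = ((ik − 2βx)² − 2β)·χ; the odd-in-x pieces drop out.
⟨T⟩ = 1.6237.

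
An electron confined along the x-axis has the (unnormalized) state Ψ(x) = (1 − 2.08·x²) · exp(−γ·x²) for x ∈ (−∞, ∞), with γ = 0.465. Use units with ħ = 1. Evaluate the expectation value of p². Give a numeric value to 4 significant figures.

2.217

p² Ψ = −ħ² d²Ψ/dx²; ⟨p²⟩ = −ħ² ∫ Ψ*·Ψ'' dx / ∫|Ψ|² dx.
Expand each integrand as polynomial × e^(−2γx²) and use ∫x^(2j)·e^(−2γx²) dx = (2j−1)!!/(4γ)^j · √(π/(2γ)), odd powers → 0; here √(π/(2γ)) = 1.8379. Differentiate with the product rule, d/dx e^(−γx²) = −2γx·e^(−γx²).
State is unnormalized: ∫|Ψ|² dx = 4.6226, and ∫Ψ*·(−ħ² Ψ'') dx = 10.248, so ⟨p²⟩ = 10.248 / 4.6226.
⟨p²⟩ = 2.2168.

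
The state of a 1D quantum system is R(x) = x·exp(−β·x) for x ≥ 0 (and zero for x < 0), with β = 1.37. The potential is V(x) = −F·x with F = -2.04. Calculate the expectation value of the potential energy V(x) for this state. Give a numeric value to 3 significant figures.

⟨V⟩ = ∫ V(x)·|R|² dx / ∫|R|² dx.
Every integrand reduces to terms xʲ·e^(−2βx) on [0, ∞); use ∫₀^∞ xʲ·e^(−2βx) dx = j!/(2β)^(j+1).
State is unnormalized: ∫|R|² dx = 0.097225, and ∫R*·V(x)·R dx = 0.21716, so ⟨V⟩ = 0.21716 / 0.097225.
⟨V⟩ = 2.2336.

2.23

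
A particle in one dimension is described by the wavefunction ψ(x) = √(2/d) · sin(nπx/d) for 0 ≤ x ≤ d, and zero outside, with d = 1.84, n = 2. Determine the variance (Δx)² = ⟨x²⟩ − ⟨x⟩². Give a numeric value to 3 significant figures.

0.239

Compute ⟨x⟩ and ⟨x²⟩ separately, then (Δx)² = ⟨x²⟩ − ⟨x⟩².
With sin²θ = (1 − cos2θ)/2 on 0 ≤ x ≤ d: ∫sin²(nπx/d) dx = d/2, ∫x·sin²(nπx/d) dx = d²/4, ∫x²·sin²(nπx/d) dx = d³·(1/6 − 1/(4n²π²)); higher powers xᵏ the same way, integrating xᵏ·cos(2nπx/d) by parts.
⟨x⟩ = 0.92000 and ⟨x²⟩ = 1.0857.
(Δx)² = 1.0857 − (0.92000)² = 0.23925.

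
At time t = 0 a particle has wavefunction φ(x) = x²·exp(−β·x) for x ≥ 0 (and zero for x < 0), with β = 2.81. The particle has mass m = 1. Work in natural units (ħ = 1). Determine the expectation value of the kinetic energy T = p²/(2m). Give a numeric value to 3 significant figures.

1.32

T = −(ħ²/2m) d²/dx², so ⟨T⟩ = −(ħ²/2m) ∫ φ*·φ'' dx / ∫|φ|² dx; with m = 1.
Differentiate x²·exp(−β·x) with the product rule; every integrand then reduces to terms xʲ·e^(−2βx) on [0, ∞), with ∫₀^∞ xʲ·e^(−2βx) dx = j!/(2β)^(j+1).
State is unnormalized: ∫|φ|² dx = 0.0042808, and ∫φ*·(−ħ²/2m · φ'') dx = 0.0056337, so ⟨T⟩ = 0.0056337 / 0.0042808.
⟨T⟩ = 1.3160.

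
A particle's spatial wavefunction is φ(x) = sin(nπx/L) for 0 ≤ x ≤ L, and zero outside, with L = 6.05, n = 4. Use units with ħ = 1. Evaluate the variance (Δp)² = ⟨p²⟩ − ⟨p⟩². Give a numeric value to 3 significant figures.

4.31

Compute ⟨p⟩ and ⟨p²⟩ separately; (Δp)² = ⟨p²⟩ − ⟨p⟩².
d/dx sin(nπx/L) = (nπ/L)·cos(nπx/L) and d²/dx² sin(nπx/L) = −(nπ/L)²·sin(nπx/L); on 0 ≤ x ≤ L, ∫sin²(nπx/L) dx = L/2 and ∫sin(nπx/L)·cos(nπx/L) dx = 0.
Normalization: ∫|φ|² dx = 3.0250.
⟨p⟩ = 0.0000 and ⟨p²⟩ = 4.3143.
(Δp)² = 4.3143 − (0.0000)² = 4.3143.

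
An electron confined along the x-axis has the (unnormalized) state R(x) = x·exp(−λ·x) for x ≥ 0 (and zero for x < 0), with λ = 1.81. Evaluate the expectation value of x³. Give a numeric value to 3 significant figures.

⟨x³⟩ = ∫ x³·|R|² dx / ∫|R|² dx (integrals over the domain).
Every integrand reduces to terms xʲ·e^(−2λx) on [0, ∞); use ∫₀^∞ xʲ·e^(−2λx) dx = j!/(2λ)^(j+1).
State is unnormalized: ∫|R|² dx = 0.042160, and ∫R*·x³·R dx = 0.053325, so ⟨x³⟩ = 0.053325 / 0.042160.
⟨x³⟩ = 1.2648.

1.26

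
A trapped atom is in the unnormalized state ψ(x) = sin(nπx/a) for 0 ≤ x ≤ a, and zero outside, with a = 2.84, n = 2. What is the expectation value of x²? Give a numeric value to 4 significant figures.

⟨x²⟩ = ∫ x²·|ψ|² dx / ∫|ψ|² dx (integrals over the domain).
With sin²θ = (1 − cos2θ)/2 on 0 ≤ x ≤ a: ∫sin²(nπx/a) dx = a/2, ∫x·sin²(nπx/a) dx = a²/4, ∫x²·sin²(nπx/a) dx = a³·(1/6 − 1/(4n²π²)); higher powers xᵏ the same way, integrating xᵏ·cos(2nπx/a) by parts.
State is unnormalized: ∫|ψ|² dx = 1.4200, and ∫ψ*·x²·ψ dx = 3.6727, so ⟨x²⟩ = 3.6727 / 1.4200.
⟨x²⟩ = 2.5864.

2.586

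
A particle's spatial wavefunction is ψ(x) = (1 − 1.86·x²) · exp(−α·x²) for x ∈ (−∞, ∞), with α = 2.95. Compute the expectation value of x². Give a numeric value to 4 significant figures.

0.04765

⟨x²⟩ = ∫ x²·|ψ|² dx / ∫|ψ|² dx (integrals over the domain).
Expand each integrand as polynomial × e^(−2αx²) and use ∫x^(2j)·e^(−2αx²) dx = (2j−1)!!/(4α)^j · √(π/(2α)), odd powers → 0; here √(π/(2α)) = 0.72971.
State is unnormalized: ∫|ψ|² dx = 0.55406, and ∫ψ*·x²·ψ dx = 0.026401, so ⟨x²⟩ = 0.026401 / 0.55406.
⟨x²⟩ = 0.047651.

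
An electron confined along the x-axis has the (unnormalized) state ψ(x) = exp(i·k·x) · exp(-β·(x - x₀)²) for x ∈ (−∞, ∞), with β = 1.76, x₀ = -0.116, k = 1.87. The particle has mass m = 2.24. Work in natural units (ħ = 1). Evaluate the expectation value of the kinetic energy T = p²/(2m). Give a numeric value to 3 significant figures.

T = −(ħ²/2m) d²/dx², so ⟨T⟩ = −(ħ²/2m) ∫ ψ*·ψ'' dx / ∫|ψ|² dx; with m = 2.24.
Gaussian moments (u = x − x₀): ∫u^(2j)·e^(−2βu²) du = (2j−1)!!/(4β)^j · √(π/(2β)), odd powers integrate to 0; here √(π/(2β)) = 0.94472. Derivatives: ψ′ = (ik − 2βu)·ψ, ψ″ = ((ik − 2βu)² − 2β)·ψ; the odd-in-u pieces drop out.
State is unnormalized: ∫|ψ|² dx = 0.94472, and ∫ψ*·(−ħ²/2m · ψ'') dx = 1.1086, so ⟨T⟩ = 1.1086 / 0.94472.
⟨T⟩ = 1.1734.

1.17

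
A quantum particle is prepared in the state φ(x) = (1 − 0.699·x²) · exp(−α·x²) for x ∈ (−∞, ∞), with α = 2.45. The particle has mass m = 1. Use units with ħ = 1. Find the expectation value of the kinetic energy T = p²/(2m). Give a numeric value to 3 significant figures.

1.65

T = −(ħ²/2m) d²/dx², so ⟨T⟩ = −(ħ²/2m) ∫ φ*·φ'' dx / ∫|φ|² dx; with m = 1.
Expand each integrand as polynomial × e^(−2αx²) and use ∫x^(2j)·e^(−2αx²) dx = (2j−1)!!/(4α)^j · √(π/(2α)), odd powers → 0; here √(π/(2α)) = 0.80071. Differentiate with the product rule, d/dx e^(−αx²) = −2αx·e^(−αx²).
State is unnormalized: ∫|φ|² dx = 0.69871, and ∫φ*·(−ħ²/2m · φ'') dx = 1.1557, so ⟨T⟩ = 1.1557 / 0.69871.
⟨T⟩ = 1.6541.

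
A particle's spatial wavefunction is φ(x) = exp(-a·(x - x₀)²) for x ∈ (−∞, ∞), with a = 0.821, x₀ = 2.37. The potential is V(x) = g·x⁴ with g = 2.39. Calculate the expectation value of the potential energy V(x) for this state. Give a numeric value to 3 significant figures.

⟨V⟩ = ∫ V(x)·|φ|² dx / ∫|φ|² dx.
Gaussian moments (u = x − x₀): ∫u^(2j)·e^(−2au²) du = (2j−1)!!/(4a)^j · √(π/(2a)), odd powers integrate to 0; here √(π/(2a)) = 1.3832.
State is unnormalized: ∫|φ|² dx = 1.3832, and ∫φ*·V(x)·φ dx = 139.14, so ⟨V⟩ = 139.14 / 1.3832.
⟨V⟩ = 100.60.

101.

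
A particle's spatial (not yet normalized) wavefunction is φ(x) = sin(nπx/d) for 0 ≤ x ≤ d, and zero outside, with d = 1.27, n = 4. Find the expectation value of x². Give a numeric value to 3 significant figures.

0.533

⟨x²⟩ = ∫ x²·|φ|² dx / ∫|φ|² dx (integrals over the domain).
With sin²θ = (1 − cos2θ)/2 on 0 ≤ x ≤ d: ∫sin²(nπx/d) dx = d/2, ∫x·sin²(nπx/d) dx = d²/4, ∫x²·sin²(nπx/d) dx = d³·(1/6 − 1/(4n²π²)); higher powers xᵏ the same way, integrating xᵏ·cos(2nπx/d) by parts.
State is unnormalized: ∫|φ|² dx = 0.63500, and ∫φ*·x²·φ dx = 0.33815, so ⟨x²⟩ = 0.33815 / 0.63500.
⟨x²⟩ = 0.53253.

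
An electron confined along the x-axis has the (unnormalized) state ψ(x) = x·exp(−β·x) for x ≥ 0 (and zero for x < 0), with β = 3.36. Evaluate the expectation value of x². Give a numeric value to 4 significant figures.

0.2657

⟨x²⟩ = ∫ x²·|ψ|² dx / ∫|ψ|² dx (integrals over the domain).
Every integrand reduces to terms xʲ·e^(−2βx) on [0, ∞); use ∫₀^∞ xʲ·e^(−2βx) dx = j!/(2β)^(j+1).
State is unnormalized: ∫|ψ|² dx = 0.0065906, and ∫ψ*·x²·ψ dx = 0.0017513, so ⟨x²⟩ = 0.0017513 / 0.0065906.
⟨x²⟩ = 0.26573.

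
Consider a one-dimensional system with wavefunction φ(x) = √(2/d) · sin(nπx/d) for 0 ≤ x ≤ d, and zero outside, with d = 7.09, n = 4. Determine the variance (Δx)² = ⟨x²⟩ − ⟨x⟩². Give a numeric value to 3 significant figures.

4.03

Compute ⟨x⟩ and ⟨x²⟩ separately, then (Δx)² = ⟨x²⟩ − ⟨x⟩².
With sin²θ = (1 − cos2θ)/2 on 0 ≤ x ≤ d: ∫sin²(nπx/d) dx = d/2, ∫x·sin²(nπx/d) dx = d²/4, ∫x²·sin²(nπx/d) dx = d³·(1/6 − 1/(4n²π²)); higher powers xᵏ the same way, integrating xᵏ·cos(2nπx/d) by parts.
⟨x⟩ = 3.5450 and ⟨x²⟩ = 16.597.
(Δx)² = 16.597 − (3.5450)² = 4.0298.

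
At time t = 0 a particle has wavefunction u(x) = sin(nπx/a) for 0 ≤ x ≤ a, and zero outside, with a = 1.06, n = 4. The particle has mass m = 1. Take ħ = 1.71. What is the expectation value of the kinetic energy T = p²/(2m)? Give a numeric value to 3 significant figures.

T = −(ħ²/2m) d²/dx², so ⟨T⟩ = −(ħ²/2m) ∫ u*·u'' dx / ∫|u|² dx; with m = 1.
d/dx sin(nπx/a) = (nπ/a)·cos(nπx/a) and d²/dx² sin(nπx/a) = −(nπ/a)²·sin(nπx/a); on 0 ≤ x ≤ a, ∫sin²(nπx/a) dx = a/2 and ∫sin(nπx/a)·cos(nπx/a) dx = 0.
State is unnormalized: ∫|u|² dx = 0.53000, and ∫u*·(−ħ²/2m · u'') dx = 108.90, so ⟨T⟩ = 108.90 / 0.53000.
⟨T⟩ = 205.48.

205.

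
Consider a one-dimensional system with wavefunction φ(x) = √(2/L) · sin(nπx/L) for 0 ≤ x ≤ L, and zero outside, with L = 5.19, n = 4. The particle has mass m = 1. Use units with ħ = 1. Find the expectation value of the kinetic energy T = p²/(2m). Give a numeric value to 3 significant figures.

2.93

T = −(ħ²/2m) d²/dx², so ⟨T⟩ = −(ħ²/2m) ∫ φ*·φ'' dx; with m = 1.
d/dx sin(nπx/L) = (nπ/L)·cos(nπx/L) and d²/dx² sin(nπx/L) = −(nπ/L)²·sin(nπx/L); on 0 ≤ x ≤ L, ∫sin²(nπx/L) dx = L/2 and ∫sin(nπx/L)·cos(nπx/L) dx = 0.
⟨T⟩ = 2.9313.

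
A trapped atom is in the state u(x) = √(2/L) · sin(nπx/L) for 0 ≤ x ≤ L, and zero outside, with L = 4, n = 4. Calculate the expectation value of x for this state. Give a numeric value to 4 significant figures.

2.000

⟨x⟩ = ∫ x·|u|² dx (integrals over the domain).
With sin²θ = (1 − cos2θ)/2 on 0 ≤ x ≤ L: ∫sin²(nπx/L) dx = L/2, ∫x·sin²(nπx/L) dx = L²/4, ∫x²·sin²(nπx/L) dx = L³·(1/6 − 1/(4n²π²)); higher powers xᵏ the same way, integrating xᵏ·cos(2nπx/L) by parts.
⟨x⟩ = 2.0000.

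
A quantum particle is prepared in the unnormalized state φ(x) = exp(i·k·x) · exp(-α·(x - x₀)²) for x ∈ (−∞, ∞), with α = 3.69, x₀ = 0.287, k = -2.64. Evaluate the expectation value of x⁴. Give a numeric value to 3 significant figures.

0.0540

⟨x⁴⟩ = ∫ x⁴·|φ|² dx / ∫|φ|² dx (integrals over the domain).
Gaussian moments (u = x − x₀): ∫u^(2j)·e^(−2αu²) du = (2j−1)!!/(4α)^j · √(π/(2α)), odd powers integrate to 0; here √(π/(2α)) = 0.65245.
State is unnormalized: ∫|φ|² dx = 0.65245, and ∫φ*·x⁴·φ dx = 0.035257, so ⟨x⁴⟩ = 0.035257 / 0.65245.
⟨x⁴⟩ = 0.054038.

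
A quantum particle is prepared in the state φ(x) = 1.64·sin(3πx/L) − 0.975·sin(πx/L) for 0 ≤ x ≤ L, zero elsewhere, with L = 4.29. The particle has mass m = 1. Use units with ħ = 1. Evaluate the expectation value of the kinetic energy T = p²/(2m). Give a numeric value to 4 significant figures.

T = −(ħ²/2m) d²/dx², so ⟨T⟩ = −(ħ²/2m) ∫ φ*·φ'' dx / ∫|φ|² dx; with m = 1.
d²/dx² sin(jπx/L) = −(jπ/L)²·sin(jπx/L); on 0 ≤ x ≤ L, ∫sin²(jπx/L) dx = L/2 and ∫sin(jπx/L)·sin(lπx/L) dx = 0 for j ≠ l, so only diagonal terms survive in ∫|φ|² and ∫φ·φ″; ∫φ·φ′ dx = [φ²/2] between the walls = 0.
State is unnormalized: ∫|φ|² dx = 7.8083, and ∫φ*·(−ħ²/2m · φ'') dx = 14.469, so ⟨T⟩ = 14.469 / 7.8083.
⟨T⟩ = 1.8530.

1.853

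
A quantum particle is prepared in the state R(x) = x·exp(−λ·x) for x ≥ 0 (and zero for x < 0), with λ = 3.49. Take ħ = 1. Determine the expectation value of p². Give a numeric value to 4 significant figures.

p² R = −ħ² d²R/dx²; ⟨p²⟩ = −ħ² ∫ R*·R'' dx / ∫|R|² dx.
Differentiate x·exp(−λ·x) with the product rule; every integrand then reduces to terms xʲ·e^(−2λx) on [0, ∞), with ∫₀^∞ xʲ·e^(−2λx) dx = j!/(2λ)^(j+1).
State is unnormalized: ∫|R|² dx = 0.0058812, and ∫R*·(−ħ² R'') dx = 0.071633, so ⟨p²⟩ = 0.071633 / 0.0058812.
⟨p²⟩ = 12.180.

12.18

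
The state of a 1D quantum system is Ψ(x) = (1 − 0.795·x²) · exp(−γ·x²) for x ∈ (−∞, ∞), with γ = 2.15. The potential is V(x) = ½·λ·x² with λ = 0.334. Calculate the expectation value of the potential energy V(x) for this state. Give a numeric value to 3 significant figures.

⟨V⟩ = ∫ V(x)·|Ψ|² dx / ∫|Ψ|² dx.
Expand each integrand as polynomial × e^(−2γx²) and use ∫x^(2j)·e^(−2γx²) dx = (2j−1)!!/(4γ)^j · √(π/(2γ)), odd powers → 0; here √(π/(2γ)) = 0.85475.
State is unnormalized: ∫|Ψ|² dx = 0.71864, and ∫Ψ*·V(x)·Ψ dx = 0.0095195, so ⟨V⟩ = 0.0095195 / 0.71864.
⟨V⟩ = 0.013247.

0.0132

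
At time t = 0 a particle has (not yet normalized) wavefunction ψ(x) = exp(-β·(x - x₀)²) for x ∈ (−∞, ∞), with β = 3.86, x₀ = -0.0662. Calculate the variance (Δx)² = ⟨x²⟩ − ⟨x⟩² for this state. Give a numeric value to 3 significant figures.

Compute ⟨x⟩ and ⟨x²⟩ separately, then (Δx)² = ⟨x²⟩ − ⟨x⟩².
Gaussian moments (u = x − x₀): ∫u^(2j)·e^(−2βu²) du = (2j−1)!!/(4β)^j · √(π/(2β)), odd powers integrate to 0; here √(π/(2β)) = 0.63792.
Normalization: ∫|ψ|² dx = 0.63792.
⟨x⟩ = -0.066200 and ⟨x²⟩ = 0.069149.
(Δx)² = 0.069149 − (-0.066200)² = 0.064767.

0.0648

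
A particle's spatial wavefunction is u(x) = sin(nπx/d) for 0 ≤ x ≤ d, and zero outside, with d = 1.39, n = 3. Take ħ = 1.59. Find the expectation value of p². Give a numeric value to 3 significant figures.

116.

p² u = −ħ² d²u/dx²; ⟨p²⟩ = −ħ² ∫ u*·u'' dx / ∫|u|² dx.
d/dx sin(nπx/d) = (nπ/d)·cos(nπx/d) and d²/dx² sin(nπx/d) = −(nπ/d)²·sin(nπx/d); on 0 ≤ x ≤ d, ∫sin²(nπx/d) dx = d/2 and ∫sin(nπx/d)·cos(nπx/d) dx = 0.
State is unnormalized: ∫|u|² dx = 0.69500, and ∫u*·(−ħ² u'') dx = 80.778, so ⟨p²⟩ = 80.778 / 0.69500.
⟨p²⟩ = 116.23.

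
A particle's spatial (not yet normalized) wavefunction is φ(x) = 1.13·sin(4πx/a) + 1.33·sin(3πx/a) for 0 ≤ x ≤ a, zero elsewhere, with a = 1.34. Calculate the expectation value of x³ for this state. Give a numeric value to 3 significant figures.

⟨x³⟩ = ∫ x³·|φ|² dx / ∫|φ|² dx (integrals over the domain).
On 0 ≤ x ≤ a (j ≠ l): ∫sin²(jπx/a) dx = a/2, ∫sin(jπx/a)·sin(lπx/a) dx = 0; diagonal moments ∫x·sin²(jπx/a) dx = a²/4, ∫x²·sin²(jπx/a) dx = a³·(1/6 − 1/(4j²π²)); cross terms ∫x·sin(jπx/a)·sin(lπx/a) dx = 0 for j + l even and −4jla²/(π²(j² − l²)²) for j + l odd, ∫x²·sin(jπx/a)·sin(lπx/a) dx = (−1)^(j+l)·4jla³/(π²(j² − l²)²); higher powers the same way via product-to-sum and parts.
State is unnormalized: ∫|φ|² dx = 2.0407, and ∫φ*·x³·φ dx = 0.34753, so ⟨x³⟩ = 0.34753 / 2.0407.
⟨x³⟩ = 0.17030.

0.170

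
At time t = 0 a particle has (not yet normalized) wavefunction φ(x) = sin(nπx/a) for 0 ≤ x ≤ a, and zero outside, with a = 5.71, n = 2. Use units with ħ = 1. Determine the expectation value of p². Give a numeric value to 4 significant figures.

p² φ = −ħ² d²φ/dx²; ⟨p²⟩ = −ħ² ∫ φ*·φ'' dx / ∫|φ|² dx.
d/dx sin(nπx/a) = (nπ/a)·cos(nπx/a) and d²/dx² sin(nπx/a) = −(nπ/a)²·sin(nπx/a); on 0 ≤ x ≤ a, ∫sin²(nπx/a) dx = a/2 and ∫sin(nπx/a)·cos(nπx/a) dx = 0.
State is unnormalized: ∫|φ|² dx = 2.8550, and ∫φ*·(−ħ² φ'') dx = 3.4570, so ⟨p²⟩ = 3.4570 / 2.8550.
⟨p²⟩ = 1.2108.

1.211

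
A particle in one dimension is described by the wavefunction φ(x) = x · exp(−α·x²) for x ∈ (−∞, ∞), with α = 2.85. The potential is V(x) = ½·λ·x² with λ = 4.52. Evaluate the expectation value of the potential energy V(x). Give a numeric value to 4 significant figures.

0.5947

⟨V⟩ = ∫ V(x)·|φ|² dx / ∫|φ|² dx.
Expand each integrand as polynomial × e^(−2αx²) and use ∫x^(2j)·e^(−2αx²) dx = (2j−1)!!/(4α)^j · √(π/(2α)), odd powers → 0; here √(π/(2α)) = 0.74240.
State is unnormalized: ∫|φ|² dx = 0.065123, and ∫φ*·V(x)·φ dx = 0.038731, so ⟨V⟩ = 0.038731 / 0.065123.
⟨V⟩ = 0.59474.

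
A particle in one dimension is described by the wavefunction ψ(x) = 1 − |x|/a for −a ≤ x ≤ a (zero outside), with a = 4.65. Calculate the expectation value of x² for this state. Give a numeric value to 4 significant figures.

⟨x²⟩ = ∫ x²·|ψ|² dx / ∫|ψ|² dx (integrals over the domain).
ψ is even, so ∫ over [−a, a] = 2∫₀ᵃ with ψ = 1 − x/a there: ∫₀ᵃ (1 − x/a)² dx = a/3, ∫₀ᵃ x²(1 − x/a)² dx = a³/30, ∫₀ᵃ x⁴(1 − x/a)² dx = a⁵/105.
State is unnormalized: ∫|ψ|² dx = 3.1000, and ∫ψ*·x²·ψ dx = 6.7030, so ⟨x²⟩ = 6.7030 / 3.1000.
⟨x²⟩ = 2.1623.

2.162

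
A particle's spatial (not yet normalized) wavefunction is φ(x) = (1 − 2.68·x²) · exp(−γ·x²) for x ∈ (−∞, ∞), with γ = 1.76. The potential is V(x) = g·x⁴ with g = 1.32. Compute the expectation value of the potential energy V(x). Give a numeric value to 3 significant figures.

⟨V⟩ = ∫ V(x)·|φ|² dx / ∫|φ|² dx.
Expand each integrand as polynomial × e^(−2γx²) and use ∫x^(2j)·e^(−2γx²) dx = (2j−1)!!/(4γ)^j · √(π/(2γ)), odd powers → 0; here √(π/(2γ)) = 0.94472.
State is unnormalized: ∫|φ|² dx = 0.63617, and ∫φ*·V(x)·φ dx = 0.17100, so ⟨V⟩ = 0.17100 / 0.63617.
⟨V⟩ = 0.26879.

0.269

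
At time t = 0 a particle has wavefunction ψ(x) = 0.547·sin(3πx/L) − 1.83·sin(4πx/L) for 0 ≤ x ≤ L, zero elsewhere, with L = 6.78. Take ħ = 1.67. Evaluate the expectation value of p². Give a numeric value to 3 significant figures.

p² ψ = −ħ² d²ψ/dx²; ⟨p²⟩ = −ħ² ∫ ψ*·ψ'' dx / ∫|ψ|² dx.
d²/dx² sin(jπx/L) = −(jπ/L)²·sin(jπx/L); on 0 ≤ x ≤ L, ∫sin²(jπx/L) dx = L/2 and ∫sin(jπx/L)·sin(lπx/L) dx = 0 for j ≠ l, so only diagonal terms survive in ∫|ψ|² and ∫ψ·ψ″; ∫ψ·ψ′ dx = [ψ²/2] between the walls = 0.
State is unnormalized: ∫|ψ|² dx = 12.367, and ∫ψ*·(−ħ² ψ'') dx = 114.23, so ⟨p²⟩ = 114.23 / 12.367.
⟨p²⟩ = 9.2368.

9.24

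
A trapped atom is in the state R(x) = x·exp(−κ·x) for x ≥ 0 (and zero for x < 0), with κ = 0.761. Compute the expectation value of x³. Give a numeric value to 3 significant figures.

⟨x³⟩ = ∫ x³·|R|² dx / ∫|R|² dx (integrals over the domain).
Every integrand reduces to terms xʲ·e^(−2κx) on [0, ∞); use ∫₀^∞ xʲ·e^(−2κx) dx = j!/(2κ)^(j+1).
State is unnormalized: ∫|R|² dx = 0.56727, and ∫R*·x³·R dx = 9.6537, so ⟨x³⟩ = 9.6537 / 0.56727.
⟨x³⟩ = 17.018.

17.0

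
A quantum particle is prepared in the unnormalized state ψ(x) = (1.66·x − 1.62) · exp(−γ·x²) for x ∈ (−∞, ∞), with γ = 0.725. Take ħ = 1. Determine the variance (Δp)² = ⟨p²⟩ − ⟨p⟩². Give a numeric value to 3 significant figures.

1.11

Compute ⟨p⟩ and ⟨p²⟩ separately; (Δp)² = ⟨p²⟩ − ⟨p⟩².
Expand each integrand as polynomial × e^(−2γx²) and use ∫x^(2j)·e^(−2γx²) dx = (2j−1)!!/(4γ)^j · √(π/(2γ)), odd powers → 0; here √(π/(2γ)) = 1.4719. Differentiate with the product rule, d/dx e^(−γx²) = −2γx·e^(−γx²).
Normalization: ∫|ψ|² dx = 5.2616.
⟨p⟩ = 0.0000 and ⟨p²⟩ = 1.1104.
(Δp)² = 1.1104 − (0.0000)² = 1.1104.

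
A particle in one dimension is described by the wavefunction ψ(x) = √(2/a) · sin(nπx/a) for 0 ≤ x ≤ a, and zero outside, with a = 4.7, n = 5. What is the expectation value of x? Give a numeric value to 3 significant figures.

2.35

⟨x⟩ = ∫ x·|ψ|² dx (integrals over the domain).
With sin²θ = (1 − cos2θ)/2 on 0 ≤ x ≤ a: ∫sin²(nπx/a) dx = a/2, ∫x·sin²(nπx/a) dx = a²/4, ∫x²·sin²(nπx/a) dx = a³·(1/6 − 1/(4n²π²)); higher powers xᵏ the same way, integrating xᵏ·cos(2nπx/a) by parts.
⟨x⟩ = 2.3500.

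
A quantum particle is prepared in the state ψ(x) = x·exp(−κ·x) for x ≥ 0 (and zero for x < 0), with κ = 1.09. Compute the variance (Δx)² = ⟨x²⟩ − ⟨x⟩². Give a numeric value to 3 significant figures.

0.631

Compute ⟨x⟩ and ⟨x²⟩ separately, then (Δx)² = ⟨x²⟩ − ⟨x⟩².
Every integrand reduces to terms xʲ·e^(−2κx) on [0, ∞); use ∫₀^∞ xʲ·e^(−2κx) dx = j!/(2κ)^(j+1).
Normalization: ∫|ψ|² dx = 0.19305.
⟨x⟩ = 1.3761 and ⟨x²⟩ = 2.5250.
(Δx)² = 2.5250 − (1.3761)² = 0.63126.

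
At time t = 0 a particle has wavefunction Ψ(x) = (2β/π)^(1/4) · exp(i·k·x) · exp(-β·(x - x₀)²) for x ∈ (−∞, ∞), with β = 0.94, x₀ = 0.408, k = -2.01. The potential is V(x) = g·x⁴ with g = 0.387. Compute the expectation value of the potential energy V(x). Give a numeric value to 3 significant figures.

⟨V⟩ = ∫ V(x)·|Ψ|² dx.
Gaussian moments (u = x − x₀): ∫u^(2j)·e^(−2βu²) du = (2j−1)!!/(4β)^j · √(π/(2β)), odd powers integrate to 0; here √(π/(2β)) = 1.2927.
⟨V⟩ = 0.19565.

0.196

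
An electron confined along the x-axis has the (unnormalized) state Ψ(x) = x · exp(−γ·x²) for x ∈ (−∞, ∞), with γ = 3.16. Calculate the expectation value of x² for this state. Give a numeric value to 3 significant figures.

⟨x²⟩ = ∫ x²·|Ψ|² dx / ∫|Ψ|² dx (integrals over the domain).
Expand each integrand as polynomial × e^(−2γx²) and use ∫x^(2j)·e^(−2γx²) dx = (2j−1)!!/(4γ)^j · √(π/(2γ)), odd powers → 0; here √(π/(2γ)) = 0.70504.
State is unnormalized: ∫|Ψ|² dx = 0.055779, and ∫Ψ*·x²·Ψ dx = 0.013239, so ⟨x²⟩ = 0.013239 / 0.055779.
⟨x²⟩ = 0.23734.

0.237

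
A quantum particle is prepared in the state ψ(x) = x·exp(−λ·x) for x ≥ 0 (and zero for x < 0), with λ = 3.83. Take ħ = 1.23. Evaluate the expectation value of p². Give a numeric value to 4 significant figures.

p² ψ = −ħ² d²ψ/dx²; ⟨p²⟩ = −ħ² ∫ ψ*·ψ'' dx / ∫|ψ|² dx.
Differentiate x·exp(−λ·x) with the product rule; every integrand then reduces to terms xʲ·e^(−2λx) on [0, ∞), with ∫₀^∞ xʲ·e^(−2λx) dx = j!/(2λ)^(j+1).
State is unnormalized: ∫|ψ|² dx = 0.0044498, and ∫ψ*·(−ħ² ψ'') dx = 0.098753, so ⟨p²⟩ = 0.098753 / 0.0044498.
⟨p²⟩ = 22.193.

22.19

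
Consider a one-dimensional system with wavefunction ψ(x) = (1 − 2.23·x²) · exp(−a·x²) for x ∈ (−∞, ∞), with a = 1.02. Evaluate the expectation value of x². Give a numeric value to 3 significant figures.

0.672

⟨x²⟩ = ∫ x²·|ψ|² dx / ∫|ψ|² dx (integrals over the domain).
Expand each integrand as polynomial × e^(−2ax²) and use ∫x^(2j)·e^(−2ax²) dx = (2j−1)!!/(4a)^j · √(π/(2a)), odd powers → 0; here √(π/(2a)) = 1.2410.
State is unnormalized: ∫|ψ|² dx = 0.99659, and ∫ψ*·x²·ψ dx = 0.66965, so ⟨x²⟩ = 0.66965 / 0.99659.
⟨x²⟩ = 0.67194.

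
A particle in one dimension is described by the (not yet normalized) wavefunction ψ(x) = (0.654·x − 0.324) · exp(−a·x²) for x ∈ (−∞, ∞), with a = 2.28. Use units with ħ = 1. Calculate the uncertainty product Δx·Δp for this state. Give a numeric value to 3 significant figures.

Δx = √(⟨x²⟩−⟨x⟩²), Δp = √(⟨p²⟩−⟨p⟩²).
Expand each integrand as polynomial × e^(−2ax²) and use ∫x^(2j)·e^(−2ax²) dx = (2j−1)!!/(4a)^j · √(π/(2a)), odd powers → 0; here √(π/(2a)) = 0.83003. Differentiate with the product rule, d/dx e^(−ax²) = −2ax·e^(−ax²).
Normalization: ∫|ψ|² dx = 0.12606.
⟨x⟩ = -0.30597, ⟨x²⟩ = 0.17737 ⇒ Δx = 0.28940.
⟨p⟩ = 0.0000, ⟨p²⟩ = 3.6881 ⇒ Δp = 1.9204.
Δx·Δp = 0.55578.

0.556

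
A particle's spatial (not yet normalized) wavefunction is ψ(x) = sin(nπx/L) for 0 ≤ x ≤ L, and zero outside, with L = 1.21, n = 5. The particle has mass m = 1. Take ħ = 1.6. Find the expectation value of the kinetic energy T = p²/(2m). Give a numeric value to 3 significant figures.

T = −(ħ²/2m) d²/dx², so ⟨T⟩ = −(ħ²/2m) ∫ ψ*·ψ'' dx / ∫|ψ|² dx; with m = 1.
d/dx sin(nπx/L) = (nπ/L)·cos(nπx/L) and d²/dx² sin(nπx/L) = −(nπ/L)²·sin(nπx/L); on 0 ≤ x ≤ L, ∫sin²(nπx/L) dx = L/2 and ∫sin(nπx/L)·cos(nπx/L) dx = 0.
State is unnormalized: ∫|ψ|² dx = 0.60500, and ∫ψ*·(−ħ²/2m · ψ'') dx = 130.51, so ⟨T⟩ = 130.51 / 0.60500.
⟨T⟩ = 215.71.

216.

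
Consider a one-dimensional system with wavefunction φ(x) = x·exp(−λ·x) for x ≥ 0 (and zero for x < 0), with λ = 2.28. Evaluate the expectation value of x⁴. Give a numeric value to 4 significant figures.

⟨x⁴⟩ = ∫ x⁴·|φ|² dx / ∫|φ|² dx (integrals over the domain).
Every integrand reduces to terms xʲ·e^(−2λx) on [0, ∞); use ∫₀^∞ xʲ·e^(−2λx) dx = j!/(2λ)^(j+1).
State is unnormalized: ∫|φ|² dx = 0.021093, and ∫φ*·x⁴·φ dx = 0.017562, so ⟨x⁴⟩ = 0.017562 / 0.021093.
⟨x⁴⟩ = 0.83261.

0.8326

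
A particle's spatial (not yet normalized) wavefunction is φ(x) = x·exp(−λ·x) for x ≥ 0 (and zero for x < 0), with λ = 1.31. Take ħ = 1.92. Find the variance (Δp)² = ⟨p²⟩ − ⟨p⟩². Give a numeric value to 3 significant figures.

Compute ⟨p⟩ and ⟨p²⟩ separately; (Δp)² = ⟨p²⟩ − ⟨p⟩².
Differentiate x·exp(−λ·x) with the product rule; every integrand then reduces to terms xʲ·e^(−2λx) on [0, ∞), with ∫₀^∞ xʲ·e^(−2λx) dx = j!/(2λ)^(j+1).
Normalization: ∫|φ|² dx = 0.11121.
⟨p⟩ = 0.0000 and ⟨p²⟩ = 6.3262.
(Δp)² = 6.3262 − (0.0000)² = 6.3262.

6.33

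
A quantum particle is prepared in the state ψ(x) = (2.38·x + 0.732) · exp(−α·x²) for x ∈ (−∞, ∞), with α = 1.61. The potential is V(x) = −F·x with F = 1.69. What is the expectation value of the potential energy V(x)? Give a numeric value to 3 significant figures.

⟨V⟩ = ∫ V(x)·|ψ|² dx / ∫|ψ|² dx.
Expand each integrand as polynomial × e^(−2αx²) and use ∫x^(2j)·e^(−2αx²) dx = (2j−1)!!/(4α)^j · √(π/(2α)), odd powers → 0; here √(π/(2α)) = 0.98775.
State is unnormalized: ∫|ψ|² dx = 1.3981, and ∫ψ*·V(x)·ψ dx = -0.90316, so ⟨V⟩ = -0.90316 / 1.3981.
⟨V⟩ = -0.64602.

-0.646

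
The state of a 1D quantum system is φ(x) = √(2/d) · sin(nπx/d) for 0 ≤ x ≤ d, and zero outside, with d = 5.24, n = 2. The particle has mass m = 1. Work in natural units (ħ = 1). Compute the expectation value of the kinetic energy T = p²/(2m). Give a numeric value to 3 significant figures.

T = −(ħ²/2m) d²/dx², so ⟨T⟩ = −(ħ²/2m) ∫ φ*·φ'' dx; with m = 1.
d/dx sin(nπx/d) = (nπ/d)·cos(nπx/d) and d²/dx² sin(nπx/d) = −(nπ/d)²·sin(nπx/d); on 0 ≤ x ≤ d, ∫sin²(nπx/d) dx = d/2 and ∫sin(nπx/d)·cos(nπx/d) dx = 0.
⟨T⟩ = 0.71890.

0.719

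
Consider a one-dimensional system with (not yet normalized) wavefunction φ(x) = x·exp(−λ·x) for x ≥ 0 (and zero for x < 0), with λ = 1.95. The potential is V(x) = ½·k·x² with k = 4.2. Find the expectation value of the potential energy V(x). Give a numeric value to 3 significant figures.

⟨V⟩ = ∫ V(x)·|φ|² dx / ∫|φ|² dx.
Every integrand reduces to terms xʲ·e^(−2λx) on [0, ∞); use ∫₀^∞ xʲ·e^(−2λx) dx = j!/(2λ)^(j+1).
State is unnormalized: ∫|φ|² dx = 0.033716, and ∫φ*·V(x)·φ dx = 0.055861, so ⟨V⟩ = 0.055861 / 0.033716.
⟨V⟩ = 1.6568.

1.66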